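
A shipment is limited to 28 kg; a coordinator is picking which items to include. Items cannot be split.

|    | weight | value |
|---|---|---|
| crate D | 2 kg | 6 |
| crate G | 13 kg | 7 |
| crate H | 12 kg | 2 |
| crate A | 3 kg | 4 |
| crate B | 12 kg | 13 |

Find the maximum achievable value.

26

crate D + crate G + crate B: weight 2 + 13 + 12 = 27 ≤ 28, value 6 + 7 + 13 = 26.
crate D + crate A + crate B: weight 2 + 3 + 12 = 17 ≤ 28, value 6 + 4 + 13 = 23.
crate G + crate A + crate B: weight 13 + 3 + 12 = 28 ≤ 28, value 7 + 4 + 13 = 24.
Best is crate D, crate G, and crate B with total value 26.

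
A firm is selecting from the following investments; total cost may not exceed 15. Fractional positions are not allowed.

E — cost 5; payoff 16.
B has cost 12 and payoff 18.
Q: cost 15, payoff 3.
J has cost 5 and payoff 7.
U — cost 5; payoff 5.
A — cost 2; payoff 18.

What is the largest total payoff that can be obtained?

41

This is an integer program with binary decision variables.
Allowing fractional choices, the relaxed optimum would be about 46.0, but investments are indivisible.
E + U + A: cost 5 + 5 + 2 = 12 ≤ 15, payoff 16 + 5 + 18 = 39.
E + J + A: cost 5 + 5 + 2 = 12 ≤ 15, payoff 16 + 7 + 18 = 41.
B + A: cost 12 + 2 = 14 ≤ 15, payoff 18 + 18 = 36.
Best is E, J, and A with total payoff 41.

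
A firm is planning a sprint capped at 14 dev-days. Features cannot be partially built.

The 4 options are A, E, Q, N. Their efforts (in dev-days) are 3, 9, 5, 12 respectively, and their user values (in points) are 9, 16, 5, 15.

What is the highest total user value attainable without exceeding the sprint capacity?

This is a 0-1 knapsack instance.
A + E: effort 3 + 9 = 12 ≤ 14, user value 9 + 16 = 25.
E + Q: effort 9 + 5 = 14 ≤ 14, user value 16 + 5 = 21.
E: effort 9 ≤ 14, user value 16.
Best is A and E with total user value 25.

25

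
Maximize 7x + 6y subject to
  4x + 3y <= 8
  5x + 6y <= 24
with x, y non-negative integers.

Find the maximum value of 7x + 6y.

14

(x,y)=(2,0) is feasible, giving 14.
(x,y)=(1,1) is feasible, giving 13.
(x,y)=(0,2) is feasible, giving 12.
The best lattice point is (2,0), giving 14.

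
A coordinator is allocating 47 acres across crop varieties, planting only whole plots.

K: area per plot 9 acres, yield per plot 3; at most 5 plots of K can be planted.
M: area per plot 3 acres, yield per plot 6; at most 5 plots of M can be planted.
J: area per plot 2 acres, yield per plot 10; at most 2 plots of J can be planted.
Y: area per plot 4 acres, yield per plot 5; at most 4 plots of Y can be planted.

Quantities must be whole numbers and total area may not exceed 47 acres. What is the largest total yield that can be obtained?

This is a bounded integer knapsack.
1×K, 5×M, 2×J, and 4×Y: area 44 ≤ 47, yield 1·3 + 5·6 + 2·10 + 4·5 = 73.
5×M, 2×J, and 4×Y: area 35 ≤ 47, yield 5·6 + 2·10 + 4·5 = 70.
Best is 73.

73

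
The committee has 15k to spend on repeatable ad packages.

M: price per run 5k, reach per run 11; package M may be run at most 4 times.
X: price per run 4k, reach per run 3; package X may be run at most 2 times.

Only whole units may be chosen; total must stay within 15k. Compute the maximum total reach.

2×M and 1×X: price 14 ≤ 15, reach 2·11 + 1·3 = 25.
3×M: price 15 ≤ 15, reach 3·11 = 33.
Best is 33.

33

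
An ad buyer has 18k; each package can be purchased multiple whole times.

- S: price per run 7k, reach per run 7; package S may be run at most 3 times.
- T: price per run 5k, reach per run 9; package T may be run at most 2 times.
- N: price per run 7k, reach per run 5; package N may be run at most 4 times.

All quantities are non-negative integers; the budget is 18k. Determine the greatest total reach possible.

25

Take 1×S and 2×T: price 17 ≤ 18, reach 1·7 + 2·9 = 25.
T has the best ratio (9/5) and is taken to its limit of 2; remaining capacity is filled optimally with the others.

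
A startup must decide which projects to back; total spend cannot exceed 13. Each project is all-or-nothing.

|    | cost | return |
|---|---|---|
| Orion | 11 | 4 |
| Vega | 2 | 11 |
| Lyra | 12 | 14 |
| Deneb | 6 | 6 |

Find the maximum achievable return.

17

Allowing fractional choices, the relaxed optimum would be about 23.8, but projects are indivisible.
Orion + Vega: cost 11 + 2 = 13 ≤ 13, return 4 + 11 = 15.
Vega + Deneb: cost 2 + 6 = 8 ≤ 13, return 11 + 6 = 17.
Lyra: cost 12 ≤ 13, return 14.
Best is Vega and Deneb with total return 17.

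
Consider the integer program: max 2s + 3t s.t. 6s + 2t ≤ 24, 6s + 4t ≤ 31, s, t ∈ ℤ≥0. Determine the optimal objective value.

(s,t)=(0,7) is feasible, giving 21.
(s,t)=(1,6) is feasible, giving 20.
(s,t)=(0,6) is feasible, giving 18.
Maximum is 21 at (s,t)=(0,7).

21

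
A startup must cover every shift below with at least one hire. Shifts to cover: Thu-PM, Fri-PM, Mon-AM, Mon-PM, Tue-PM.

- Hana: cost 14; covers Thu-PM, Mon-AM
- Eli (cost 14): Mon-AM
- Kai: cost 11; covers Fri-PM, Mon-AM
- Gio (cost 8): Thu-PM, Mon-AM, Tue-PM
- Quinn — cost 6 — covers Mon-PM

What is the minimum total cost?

25

Choose Kai, Gio, and Quinn: together they cover Thu-PM, Fri-PM, Mon-AM, Mon-PM, Tue-PM — every shift.
Total cost: 11 + 8 + 6 = 25.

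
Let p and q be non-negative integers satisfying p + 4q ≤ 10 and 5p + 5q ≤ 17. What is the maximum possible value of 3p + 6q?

15

(p,q)=(1,2): 1·1+4·2=9≤10, 5·1+5·2=15≤17, objective 15.
(p,q)=(2,1): 1·2+4·1=6≤10, 5·2+5·1=15≤17, objective 12.
(p,q)=(0,2): 1·0+4·2=8≤10, 5·0+5·2=10≤17, objective 12.
(p,q)=(1,1): 1·1+4·1=5≤10, 5·1+5·1=10≤17, objective 9.
No feasible integer point exceeds 15.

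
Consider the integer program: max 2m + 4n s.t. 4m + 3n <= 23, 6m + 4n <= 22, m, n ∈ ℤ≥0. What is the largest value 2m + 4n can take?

20

(m,n)=(0,5) is feasible, giving 20.
(m,n)=(1,4) is feasible, giving 18.
No feasible integer point exceeds 20.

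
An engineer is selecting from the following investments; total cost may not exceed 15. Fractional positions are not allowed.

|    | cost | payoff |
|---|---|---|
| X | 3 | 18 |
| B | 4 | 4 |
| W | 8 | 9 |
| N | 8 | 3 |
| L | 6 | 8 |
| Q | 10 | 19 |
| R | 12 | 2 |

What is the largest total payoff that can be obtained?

37

X + Q: cost 3 + 10 = 13 ≤ 15, payoff 18 + 19 = 37.
X + B + W: cost 3 + 4 + 8 = 15 ≤ 15, payoff 18 + 4 + 9 = 31.
X + B + L: cost 3 + 4 + 6 = 13 ≤ 15, payoff 18 + 4 + 8 = 30.
Best is X and Q with total payoff 37.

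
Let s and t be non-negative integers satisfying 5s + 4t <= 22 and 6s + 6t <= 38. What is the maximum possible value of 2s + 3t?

Relaxing integrality, the LP optimum is 16.50 at (s,t) = (0, 5.5), which is not an integer point.
(s,t)=(0,5) is feasible, giving 15.
(s,t)=(1,4) is feasible, giving 14.
(s,t)=(0,4) is feasible, giving 12.
No feasible integer point exceeds 15.

15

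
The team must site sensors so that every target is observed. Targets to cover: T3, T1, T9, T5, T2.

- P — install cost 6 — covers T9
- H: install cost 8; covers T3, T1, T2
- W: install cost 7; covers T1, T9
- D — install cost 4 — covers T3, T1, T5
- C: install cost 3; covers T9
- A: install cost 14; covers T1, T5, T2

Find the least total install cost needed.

15

Choose H, D, and C: together they cover T3, T1, T9, T5, T2 — every target.
Total install cost: 8 + 4 + 3 = 15.
No cover costs less than 15.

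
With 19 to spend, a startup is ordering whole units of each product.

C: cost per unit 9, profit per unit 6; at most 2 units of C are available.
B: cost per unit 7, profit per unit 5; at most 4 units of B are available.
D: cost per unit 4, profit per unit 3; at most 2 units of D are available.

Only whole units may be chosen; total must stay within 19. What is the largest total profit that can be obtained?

13

Take 2×B and 1×D: cost 18 ≤ 19, profit 2·5 + 1·3 = 13.
No other integer combination yields more.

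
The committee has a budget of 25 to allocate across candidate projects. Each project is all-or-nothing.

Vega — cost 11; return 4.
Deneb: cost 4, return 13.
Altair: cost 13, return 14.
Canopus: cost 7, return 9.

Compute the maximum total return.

This is an integer program with binary decision variables.
Deneb + Altair: cost 4 + 13 = 17 ≤ 25, return 13 + 14 = 27.
Deneb + Altair + Canopus: cost 4 + 13 + 7 = 24 ≤ 25, return 13 + 14 + 9 = 36.
Vega + Deneb + Canopus: cost 11 + 4 + 7 = 22 ≤ 25, return 4 + 13 + 9 = 26.
Best is Deneb, Altair, and Canopus with total return 36.

36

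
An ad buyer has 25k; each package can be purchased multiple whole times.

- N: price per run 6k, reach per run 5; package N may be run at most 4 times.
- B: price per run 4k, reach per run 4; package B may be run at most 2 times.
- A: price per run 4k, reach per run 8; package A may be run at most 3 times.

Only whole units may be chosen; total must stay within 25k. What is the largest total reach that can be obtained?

A has the best ratio (8/4); taking only A gives at most 3×8 = 24 (stopped by the supply cap of 3).
Mixing does better — 2×N and 3×A: price 24 ≤ 25, reach 2·5 + 3·8 = 34.

34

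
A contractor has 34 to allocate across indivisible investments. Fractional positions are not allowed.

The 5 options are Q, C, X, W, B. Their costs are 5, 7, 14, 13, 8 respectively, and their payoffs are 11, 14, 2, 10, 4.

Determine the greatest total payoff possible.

39

This is a 0-1 knapsack instance.
Q + C + W + B: cost 5 + 7 + 13 + 8 = 33 ≤ 34, payoff 11 + 14 + 10 + 4 = 39.
Q + C + X + B: cost 5 + 7 + 14 + 8 = 34 ≤ 34, payoff 11 + 14 + 2 + 4 = 31.
Q + C + W: cost 5 + 7 + 13 = 25 ≤ 34, payoff 11 + 14 + 10 = 35.
Best is Q, C, W, and B with total payoff 39.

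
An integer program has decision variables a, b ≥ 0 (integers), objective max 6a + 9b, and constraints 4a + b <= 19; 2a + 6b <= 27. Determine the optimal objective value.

(a,b)=(4,3): 4·4+1·3=19≤19, 2·4+6·3=26≤27, objective 51.
(a,b)=(3,3): 4·3+1·3=15≤19, 2·3+6·3=24≤27, objective 45.
(a,b)=(4,2): 4·4+1·2=18≤19, 2·4+6·2=20≤27, objective 42.
(a,b)=(2,3): 4·2+1·3=11≤19, 2·2+6·3=22≤27, objective 39.
Maximum is 51 at (a,b)=(4,3).

51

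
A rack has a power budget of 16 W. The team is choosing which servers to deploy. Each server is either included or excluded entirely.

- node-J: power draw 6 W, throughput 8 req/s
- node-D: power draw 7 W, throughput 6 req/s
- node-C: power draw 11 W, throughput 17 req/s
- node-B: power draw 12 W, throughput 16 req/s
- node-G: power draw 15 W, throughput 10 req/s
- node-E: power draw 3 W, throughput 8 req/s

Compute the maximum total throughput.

Take node-C and node-E: power draw 11 + 3 = 14 ≤ 16, throughput 17 + 8 = 25.
No other feasible combination does better.

25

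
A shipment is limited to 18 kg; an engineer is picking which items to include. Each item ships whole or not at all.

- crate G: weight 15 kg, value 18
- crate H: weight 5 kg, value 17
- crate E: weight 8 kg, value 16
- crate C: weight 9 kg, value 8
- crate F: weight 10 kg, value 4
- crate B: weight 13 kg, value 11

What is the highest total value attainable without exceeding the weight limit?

33

crate H + crate E: weight 5 + 8 = 13 ≤ 18, value 17 + 16 = 33.
crate H + crate C: weight 5 + 9 = 14 ≤ 18, value 17 + 8 = 25.
crate H + crate B: weight 5 + 13 = 18 ≤ 18, value 17 + 11 = 28.
Best is crate H and crate E with total value 33.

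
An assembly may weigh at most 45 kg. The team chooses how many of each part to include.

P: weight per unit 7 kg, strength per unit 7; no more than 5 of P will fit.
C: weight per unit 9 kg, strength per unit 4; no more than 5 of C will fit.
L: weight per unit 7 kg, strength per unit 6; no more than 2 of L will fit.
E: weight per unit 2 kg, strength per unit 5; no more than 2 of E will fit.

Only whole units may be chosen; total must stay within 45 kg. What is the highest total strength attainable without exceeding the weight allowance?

This is a bounded integer knapsack.
Take 5×P, 1×L, and 1×E: weight 44 ≤ 45, strength 5·7 + 1·6 + 1·5 = 46.
No other integer combination yields more.

46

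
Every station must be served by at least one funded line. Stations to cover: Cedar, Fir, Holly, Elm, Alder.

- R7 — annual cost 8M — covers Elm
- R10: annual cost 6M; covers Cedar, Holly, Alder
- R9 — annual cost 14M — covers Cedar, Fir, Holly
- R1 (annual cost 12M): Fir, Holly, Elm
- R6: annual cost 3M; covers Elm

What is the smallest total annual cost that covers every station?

18

Choose R10 and R1: together they cover Cedar, Fir, Holly, Elm, Alder — every station.
Total annual cost: 6 + 12 = 18.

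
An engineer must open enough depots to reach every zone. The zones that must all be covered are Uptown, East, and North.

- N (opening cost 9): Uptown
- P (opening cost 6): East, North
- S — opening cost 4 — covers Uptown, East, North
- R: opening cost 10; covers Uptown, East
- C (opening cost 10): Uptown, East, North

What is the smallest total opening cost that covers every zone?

4

S alone covers Uptown, East, North — every zone.
Total opening cost: 4.
No cover costs less than 4.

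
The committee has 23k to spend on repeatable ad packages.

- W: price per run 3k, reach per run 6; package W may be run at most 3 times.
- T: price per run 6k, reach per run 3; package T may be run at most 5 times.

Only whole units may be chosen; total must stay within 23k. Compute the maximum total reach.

Take 3×W and 2×T: price 21 ≤ 23, reach 3·6 + 2·3 = 24.
W has the best ratio (6/3) and is taken to its limit of 3; remaining capacity is filled optimally with the others.

24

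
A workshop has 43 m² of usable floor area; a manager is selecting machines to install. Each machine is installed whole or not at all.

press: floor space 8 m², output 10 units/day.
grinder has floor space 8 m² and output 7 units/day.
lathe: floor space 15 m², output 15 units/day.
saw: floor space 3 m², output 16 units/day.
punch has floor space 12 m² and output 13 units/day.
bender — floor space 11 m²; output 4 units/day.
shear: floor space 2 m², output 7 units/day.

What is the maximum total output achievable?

grinder + lathe + saw + punch + shear: floor space 8 + 15 + 3 + 12 + 2 = 40 ≤ 43, output 7 + 15 + 16 + 13 + 7 = 58.
press + lathe + saw + punch + shear: floor space 8 + 15 + 3 + 12 + 2 = 40 ≤ 43, output 10 + 15 + 16 + 13 + 7 = 61.
Best is press, lathe, saw, punch, and shear with total output 61.

61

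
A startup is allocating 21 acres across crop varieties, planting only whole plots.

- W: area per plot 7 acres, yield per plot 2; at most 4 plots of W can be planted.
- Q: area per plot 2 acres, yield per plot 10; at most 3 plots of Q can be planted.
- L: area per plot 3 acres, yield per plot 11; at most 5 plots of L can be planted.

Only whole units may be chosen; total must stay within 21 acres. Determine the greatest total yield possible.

85

3×Q and 5×L: area 21 ≤ 21, yield 3·10 + 5·11 = 85.
2×Q and 5×L: area 19 ≤ 21, yield 2·10 + 5·11 = 75.
Best is 85.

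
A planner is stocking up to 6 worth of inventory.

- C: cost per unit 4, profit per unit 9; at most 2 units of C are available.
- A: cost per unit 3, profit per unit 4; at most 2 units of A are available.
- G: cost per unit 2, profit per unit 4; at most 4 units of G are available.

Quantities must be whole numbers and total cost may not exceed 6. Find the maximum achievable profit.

13

This is a bounded integer knapsack.
Take 1×C and 1×G: cost 6 ≤ 6, profit 1·9 + 1·4 = 13.
No other integer combination yields more.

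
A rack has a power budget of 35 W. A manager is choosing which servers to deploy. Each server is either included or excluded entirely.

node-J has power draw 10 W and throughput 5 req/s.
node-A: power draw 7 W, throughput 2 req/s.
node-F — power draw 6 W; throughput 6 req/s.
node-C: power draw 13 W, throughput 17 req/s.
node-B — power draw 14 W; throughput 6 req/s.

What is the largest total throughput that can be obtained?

This is an integer program with binary decision variables.
node-J + node-F + node-C: power draw 10 + 6 + 13 = 29 ≤ 35, throughput 5 + 6 + 17 = 28.
node-F + node-C + node-B: power draw 6 + 13 + 14 = 33 ≤ 35, throughput 6 + 17 + 6 = 29.
Best is node-F, node-C, and node-B with total throughput 29.

29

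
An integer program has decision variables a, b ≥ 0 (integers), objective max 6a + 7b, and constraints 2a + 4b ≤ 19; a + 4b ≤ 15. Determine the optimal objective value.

Relaxing integrality, the LP optimum is 57.00 at (a,b) = (9.5, 0), which is not an integer point.
(a,b)=(9,0): 2·9+4·0=18≤19, 1·9+4·0=9≤15, objective 54.
(a,b)=(8,0): 2·8+4·0=16≤19, 1·8+4·0=8≤15, objective 48.
The best lattice point is (9,0), giving 54.

54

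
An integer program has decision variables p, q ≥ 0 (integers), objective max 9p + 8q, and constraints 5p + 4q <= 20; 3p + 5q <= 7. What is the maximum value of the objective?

18

The continuous relaxation peaks at (2.33, 0) with value 21.00; rounding to a feasible lattice point costs some objective.
(p,q)=(2,0): 5·2+4·0=10≤20, 3·2+5·0=6≤7, objective 18.
(p,q)=(1,0): 5·1+4·0=5≤20, 3·1+5·0=3≤7, objective 9.
Maximum is 18 at (p,q)=(2,0).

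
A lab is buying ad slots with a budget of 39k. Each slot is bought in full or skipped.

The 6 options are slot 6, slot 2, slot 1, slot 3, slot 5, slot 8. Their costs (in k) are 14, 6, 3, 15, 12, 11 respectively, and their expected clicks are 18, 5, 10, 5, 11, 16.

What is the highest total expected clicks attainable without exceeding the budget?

49

slot 6 + slot 5 + slot 8: cost 14 + 12 + 11 = 37 ≤ 39, expected clicks 18 + 11 + 16 = 45.
slot 6 + slot 2 + slot 1 + slot 8: cost 14 + 6 + 3 + 11 = 34 ≤ 39, expected clicks 18 + 5 + 10 + 16 = 49.
Best is slot 6, slot 2, slot 1, and slot 8 with total expected clicks 49.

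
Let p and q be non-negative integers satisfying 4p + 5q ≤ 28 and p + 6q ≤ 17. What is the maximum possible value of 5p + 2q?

35

(p,q)=(7,0): 4·7+5·0=28≤28, 1·7+6·0=7≤17, objective 35.
(p,q)=(6,0): 4·6+5·0=24≤28, 1·6+6·0=6≤17, objective 30.
The best lattice point is (7,0), giving 35.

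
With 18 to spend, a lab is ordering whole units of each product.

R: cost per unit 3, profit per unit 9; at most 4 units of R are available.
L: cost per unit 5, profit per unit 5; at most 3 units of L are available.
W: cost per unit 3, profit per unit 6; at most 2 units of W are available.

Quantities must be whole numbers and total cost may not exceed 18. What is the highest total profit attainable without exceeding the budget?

48

4×R and 1×W: cost 15 ≤ 18, profit 4·9 + 1·6 = 42.
4×R and 2×W: cost 18 ≤ 18, profit 4·9 + 2·6 = 48.
Best is 48.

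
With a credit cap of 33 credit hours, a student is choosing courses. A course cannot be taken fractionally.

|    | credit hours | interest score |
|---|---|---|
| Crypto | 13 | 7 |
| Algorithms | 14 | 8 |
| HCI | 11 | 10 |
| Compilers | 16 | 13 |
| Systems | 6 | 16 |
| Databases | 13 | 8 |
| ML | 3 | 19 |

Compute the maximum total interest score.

53

Allowing fractional choices, the relaxed optimum would be about 55.6, but courses are indivisible.
Compilers + Systems + ML: credit hours 16 + 6 + 3 = 25 ≤ 33, interest score 13 + 16 + 19 = 48.
Crypto + HCI + Systems + ML: credit hours 13 + 11 + 6 + 3 = 33 ≤ 33, interest score 7 + 10 + 16 + 19 = 52.
HCI + Systems + Databases + ML: credit hours 11 + 6 + 13 + 3 = 33 ≤ 33, interest score 10 + 16 + 8 + 19 = 53.
Best is HCI, Systems, Databases, and ML with total interest score 53.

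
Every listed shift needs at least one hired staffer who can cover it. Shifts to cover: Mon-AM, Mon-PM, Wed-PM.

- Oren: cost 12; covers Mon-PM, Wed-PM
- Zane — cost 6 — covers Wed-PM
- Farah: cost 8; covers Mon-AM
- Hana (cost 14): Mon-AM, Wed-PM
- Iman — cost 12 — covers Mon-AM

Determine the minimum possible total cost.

20

Choose Oren and Farah: together they cover Mon-AM, Mon-PM, Wed-PM — every shift.
Total cost: 12 + 8 = 20.
No cover costs less than 20.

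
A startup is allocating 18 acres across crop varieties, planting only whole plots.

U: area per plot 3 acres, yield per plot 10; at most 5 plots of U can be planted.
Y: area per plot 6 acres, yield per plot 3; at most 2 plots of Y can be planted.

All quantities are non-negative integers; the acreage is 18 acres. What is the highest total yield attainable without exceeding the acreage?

This is a bounded integer knapsack.
U has the best ratio (10/3); taking only U gives at most 5×10 = 50 (stopped by the supply cap of 5).
Optimal: 5×U: area 15 ≤ 18, yield 5·10 = 50.

50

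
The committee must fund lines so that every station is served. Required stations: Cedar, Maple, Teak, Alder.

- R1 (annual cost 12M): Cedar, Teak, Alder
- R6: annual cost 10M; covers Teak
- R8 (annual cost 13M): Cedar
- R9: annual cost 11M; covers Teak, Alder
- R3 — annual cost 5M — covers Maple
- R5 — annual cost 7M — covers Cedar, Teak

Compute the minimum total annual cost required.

The greedy cost-per-new-station heuristic would pick R5, R3, and R9 for 23, but a cheaper cover exists.
Choose R1 and R3: together they cover Cedar, Maple, Teak, Alder — every station.
Total annual cost: 12 + 5 = 17.
No cover costs less than 17.

17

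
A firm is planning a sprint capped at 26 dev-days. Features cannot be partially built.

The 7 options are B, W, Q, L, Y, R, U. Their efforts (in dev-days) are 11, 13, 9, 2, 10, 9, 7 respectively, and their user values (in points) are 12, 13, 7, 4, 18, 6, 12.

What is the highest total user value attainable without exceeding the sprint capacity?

This is a 0-1 knapsack instance.
Allowing fractional choices, the relaxed optimum would be about 41.6, but features are indivisible.
Q + Y + U: effort 9 + 10 + 7 = 26 ≤ 26, user value 7 + 18 + 12 = 37.
W + L + Y: effort 13 + 2 + 10 = 25 ≤ 26, user value 13 + 4 + 18 = 35.
Y + R + U: effort 10 + 9 + 7 = 26 ≤ 26, user value 18 + 6 + 12 = 36.
Best is Q, Y, and U with total user value 37.

37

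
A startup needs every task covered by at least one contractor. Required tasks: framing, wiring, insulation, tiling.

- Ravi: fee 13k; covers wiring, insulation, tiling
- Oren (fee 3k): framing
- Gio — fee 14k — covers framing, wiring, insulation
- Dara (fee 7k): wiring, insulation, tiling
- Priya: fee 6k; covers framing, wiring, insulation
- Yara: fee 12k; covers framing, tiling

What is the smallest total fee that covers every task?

10

This is a weighted set-cover instance.
The greedy cost-per-new-task heuristic would pick Priya and Dara for 13, but a cheaper cover exists.
Choose Oren and Dara: together they cover framing, wiring, insulation, tiling — every task.
Total fee: 3 + 7 = 10.
No cover costs less than 10.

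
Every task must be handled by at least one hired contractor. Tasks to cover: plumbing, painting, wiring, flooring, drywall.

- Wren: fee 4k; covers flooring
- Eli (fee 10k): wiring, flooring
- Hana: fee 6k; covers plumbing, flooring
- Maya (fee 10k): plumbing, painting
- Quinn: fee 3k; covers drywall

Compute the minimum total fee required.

23

The greedy cost-per-new-task heuristic would pick Hana, Quinn, Eli, and Maya for 29, but a cheaper cover exists.
Choose Eli, Maya, and Quinn: together they cover plumbing, painting, wiring, flooring, drywall — every task.
Total fee: 10 + 10 + 3 = 23.
No cover costs less than 23.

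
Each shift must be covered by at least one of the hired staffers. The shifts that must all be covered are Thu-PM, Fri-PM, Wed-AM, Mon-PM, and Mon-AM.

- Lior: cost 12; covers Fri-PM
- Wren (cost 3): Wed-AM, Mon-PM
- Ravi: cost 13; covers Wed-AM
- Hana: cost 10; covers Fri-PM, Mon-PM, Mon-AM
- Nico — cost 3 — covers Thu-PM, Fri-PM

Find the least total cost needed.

16

Choose Wren, Hana, and Nico: together they cover Thu-PM, Fri-PM, Wed-AM, Mon-PM, Mon-AM — every shift.
Total cost: 3 + 10 + 3 = 16.
No cover costs less than 16.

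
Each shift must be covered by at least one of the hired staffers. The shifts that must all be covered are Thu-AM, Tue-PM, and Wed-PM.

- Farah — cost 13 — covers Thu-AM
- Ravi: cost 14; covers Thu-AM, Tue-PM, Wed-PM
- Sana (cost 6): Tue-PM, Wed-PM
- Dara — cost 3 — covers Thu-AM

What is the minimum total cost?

9

Choose Sana and Dara: together they cover Thu-AM, Tue-PM, Wed-PM — every shift.
Total cost: 6 + 3 = 9.
No cover costs less than 9.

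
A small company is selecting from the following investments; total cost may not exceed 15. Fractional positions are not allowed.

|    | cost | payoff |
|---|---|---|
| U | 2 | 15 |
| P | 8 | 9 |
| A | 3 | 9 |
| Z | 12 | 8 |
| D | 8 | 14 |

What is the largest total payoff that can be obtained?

38

Allowing fractional choices, the relaxed optimum would be about 40.2, but investments are indivisible.
U + A + D: cost 2 + 3 + 8 = 13 ≤ 15, payoff 15 + 9 + 14 = 38.
U + P + A: cost 2 + 8 + 3 = 13 ≤ 15, payoff 15 + 9 + 9 = 33.
Best is U, A, and D with total payoff 38.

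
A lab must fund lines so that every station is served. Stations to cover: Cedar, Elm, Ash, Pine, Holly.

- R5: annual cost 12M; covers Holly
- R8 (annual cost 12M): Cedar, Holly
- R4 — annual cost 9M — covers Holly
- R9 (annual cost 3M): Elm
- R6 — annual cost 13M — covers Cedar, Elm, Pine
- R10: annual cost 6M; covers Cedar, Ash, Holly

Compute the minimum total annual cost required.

19

This is a weighted set-cover instance.
The greedy cost-per-new-station heuristic would pick R10, R9, and R6 for 22, but a cheaper cover exists.
Choose R6 and R10: together they cover Cedar, Elm, Ash, Pine, Holly — every station.
Total annual cost: 13 + 6 = 19.
No cover costs less than 19.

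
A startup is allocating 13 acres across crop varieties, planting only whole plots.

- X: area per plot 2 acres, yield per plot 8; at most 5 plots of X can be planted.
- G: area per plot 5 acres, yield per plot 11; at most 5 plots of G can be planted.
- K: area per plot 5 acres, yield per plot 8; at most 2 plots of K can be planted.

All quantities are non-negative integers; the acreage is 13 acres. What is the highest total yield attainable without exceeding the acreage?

This is a bounded integer knapsack.
X has the best ratio (8/2); taking only X gives at most 5×8 = 40 (stopped by the supply cap of 5).
Mixing does better — 4×X and 1×G: area 13 ≤ 13, yield 4·8 + 1·11 = 43.

43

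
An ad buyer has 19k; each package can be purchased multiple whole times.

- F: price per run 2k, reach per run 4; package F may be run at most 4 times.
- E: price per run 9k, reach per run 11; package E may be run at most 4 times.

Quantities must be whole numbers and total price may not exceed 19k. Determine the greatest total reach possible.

27

F has the best ratio (4/2); taking only F gives at most 4×4 = 16 (stopped by the supply cap of 4).
Mixing does better — 4×F and 1×E: price 17 ≤ 19, reach 4·4 + 1·11 = 27.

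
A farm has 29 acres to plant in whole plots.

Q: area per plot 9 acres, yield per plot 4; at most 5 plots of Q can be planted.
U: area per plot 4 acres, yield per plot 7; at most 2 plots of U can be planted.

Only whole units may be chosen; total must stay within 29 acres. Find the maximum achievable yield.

2×Q and 2×U: area 26 ≤ 29, yield 2·4 + 2·7 = 22.
1×Q and 2×U: area 17 ≤ 29, yield 1·4 + 2·7 = 18.
Best is 22.

22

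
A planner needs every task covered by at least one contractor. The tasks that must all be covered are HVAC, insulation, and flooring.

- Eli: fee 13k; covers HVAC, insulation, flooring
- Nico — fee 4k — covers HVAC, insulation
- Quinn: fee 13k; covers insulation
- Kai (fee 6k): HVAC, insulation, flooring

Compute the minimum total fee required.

The greedy cost-per-new-task heuristic would pick Nico and Kai for 10, but a cheaper cover exists.
Kai alone covers HVAC, insulation, flooring — every task.
Total fee: 6.
No cover costs less than 6.

6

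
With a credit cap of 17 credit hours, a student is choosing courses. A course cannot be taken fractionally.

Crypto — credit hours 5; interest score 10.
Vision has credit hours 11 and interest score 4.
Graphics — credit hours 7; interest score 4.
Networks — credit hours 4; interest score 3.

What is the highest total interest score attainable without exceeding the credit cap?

17

Allowing fractional choices, the relaxed optimum would be about 17.4, but courses are indivisible.
Crypto + Graphics + Networks: credit hours 5 + 7 + 4 = 16 ≤ 17, interest score 10 + 4 + 3 = 17.
Crypto + Graphics: credit hours 5 + 7 = 12 ≤ 17, interest score 10 + 4 = 14.
Best is Crypto, Graphics, and Networks with total interest score 17.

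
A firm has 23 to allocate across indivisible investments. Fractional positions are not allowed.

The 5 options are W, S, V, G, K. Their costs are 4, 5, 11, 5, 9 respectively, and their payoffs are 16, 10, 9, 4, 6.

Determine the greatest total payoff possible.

36

This is a 0-1 knapsack instance.
Allowing fractional choices, the relaxed optimum would be about 37.4, but investments are indivisible.
W + S + G + K: cost 4 + 5 + 5 + 9 = 23 ≤ 23, payoff 16 + 10 + 4 + 6 = 36.
W + S + V: cost 4 + 5 + 11 = 20 ≤ 23, payoff 16 + 10 + 9 = 35.
W + S + K: cost 4 + 5 + 9 = 18 ≤ 23, payoff 16 + 10 + 6 = 32.
Best is W, S, G, and K with total payoff 36.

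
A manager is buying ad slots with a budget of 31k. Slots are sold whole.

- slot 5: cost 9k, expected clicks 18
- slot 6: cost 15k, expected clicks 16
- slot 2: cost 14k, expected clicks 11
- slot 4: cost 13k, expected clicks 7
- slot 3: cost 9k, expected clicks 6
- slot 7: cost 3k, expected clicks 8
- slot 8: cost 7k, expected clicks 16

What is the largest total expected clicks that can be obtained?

This is an integer program with binary decision variables.
Allowing fractional choices, the relaxed optimum would be about 54.8, but ad slots are indivisible.
slot 5 + slot 2 + slot 8: cost 9 + 14 + 7 = 30 ≤ 31, expected clicks 18 + 11 + 16 = 45.
slot 5 + slot 3 + slot 7 + slot 8: cost 9 + 9 + 3 + 7 = 28 ≤ 31, expected clicks 18 + 6 + 8 + 16 = 48.
slot 5 + slot 6 + slot 8: cost 9 + 15 + 7 = 31 ≤ 31, expected clicks 18 + 16 + 16 = 50.
Best is slot 5, slot 6, and slot 8 with total expected clicks 50.

50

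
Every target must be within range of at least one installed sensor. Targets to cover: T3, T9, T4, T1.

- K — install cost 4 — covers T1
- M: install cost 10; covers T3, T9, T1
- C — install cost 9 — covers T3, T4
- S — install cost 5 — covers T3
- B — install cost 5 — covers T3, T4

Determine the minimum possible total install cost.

Choose M and B: together they cover T3, T9, T4, T1 — every target.
Total install cost: 10 + 5 = 15.

15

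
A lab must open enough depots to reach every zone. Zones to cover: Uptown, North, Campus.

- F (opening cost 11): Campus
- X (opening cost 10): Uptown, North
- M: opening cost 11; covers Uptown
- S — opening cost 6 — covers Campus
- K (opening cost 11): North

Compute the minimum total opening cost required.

Choose X and S: together they cover Uptown, North, Campus — every zone.
Total opening cost: 10 + 6 = 16.

16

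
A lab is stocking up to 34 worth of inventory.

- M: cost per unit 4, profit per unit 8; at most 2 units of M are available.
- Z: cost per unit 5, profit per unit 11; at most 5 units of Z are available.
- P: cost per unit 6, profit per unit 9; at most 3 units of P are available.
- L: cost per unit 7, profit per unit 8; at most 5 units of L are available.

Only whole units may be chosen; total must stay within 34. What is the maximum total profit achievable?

71

This is a bounded integer knapsack.
Take 2×M and 5×Z: cost 33 ≤ 34, profit 2·8 + 5·11 = 71.
Z has the best ratio (11/5) and is taken to its limit of 5; remaining capacity is filled optimally with the others.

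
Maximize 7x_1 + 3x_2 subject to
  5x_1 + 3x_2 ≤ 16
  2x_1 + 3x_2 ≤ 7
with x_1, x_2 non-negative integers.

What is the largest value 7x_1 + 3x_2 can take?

(x_1,x_2)=(3,0): 5·3+3·0=15≤16, 2·3+3·0=6≤7, objective 21.
(x_1,x_2)=(2,1): 5·2+3·1=13≤16, 2·2+3·1=7≤7, objective 17.
(x_1,x_2)=(2,0): 5·2+3·0=10≤16, 2·2+3·0=4≤7, objective 14.
No feasible integer point exceeds 21.

21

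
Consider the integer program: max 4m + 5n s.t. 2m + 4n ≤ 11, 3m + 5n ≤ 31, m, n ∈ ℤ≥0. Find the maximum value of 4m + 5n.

(m,n)=(5,0): 2·5+4·0=10≤11, 3·5+5·0=15≤31, objective 20.
(m,n)=(4,0): 2·4+4·0=8≤11, 3·4+5·0=12≤31, objective 16.
The best lattice point is (5,0), giving 20.

20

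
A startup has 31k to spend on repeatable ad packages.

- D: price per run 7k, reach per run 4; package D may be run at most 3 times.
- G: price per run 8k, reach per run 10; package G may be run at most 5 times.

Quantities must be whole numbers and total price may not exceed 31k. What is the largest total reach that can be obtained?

34

1×D and 3×G: price 31 ≤ 31, reach 1·4 + 3·10 = 34.
3×G: price 24 ≤ 31, reach 3·10 = 30.
Best is 34.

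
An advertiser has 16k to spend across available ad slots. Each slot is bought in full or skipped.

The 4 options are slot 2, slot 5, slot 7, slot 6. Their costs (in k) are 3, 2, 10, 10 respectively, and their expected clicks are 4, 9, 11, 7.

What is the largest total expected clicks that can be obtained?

Allowing fractional choices, the relaxed optimum would be about 24.7, but ad slots are indivisible.
slot 5 + slot 7: cost 2 + 10 = 12 ≤ 16, expected clicks 9 + 11 = 20.
slot 2 + slot 5 + slot 7: cost 3 + 2 + 10 = 15 ≤ 16, expected clicks 4 + 9 + 11 = 24.
slot 2 + slot 5 + slot 6: cost 3 + 2 + 10 = 15 ≤ 16, expected clicks 4 + 9 + 7 = 20.
Best is slot 2, slot 5, and slot 7 with total expected clicks 24.

24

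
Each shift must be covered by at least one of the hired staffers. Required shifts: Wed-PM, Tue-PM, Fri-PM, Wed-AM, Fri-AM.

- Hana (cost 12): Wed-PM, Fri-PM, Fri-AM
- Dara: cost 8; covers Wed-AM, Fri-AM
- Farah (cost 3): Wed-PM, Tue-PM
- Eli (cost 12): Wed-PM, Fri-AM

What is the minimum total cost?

23

Choose Hana, Dara, and Farah: together they cover Wed-PM, Tue-PM, Fri-PM, Wed-AM, Fri-AM — every shift.
Total cost: 12 + 8 + 3 = 23.
No cover costs less than 23.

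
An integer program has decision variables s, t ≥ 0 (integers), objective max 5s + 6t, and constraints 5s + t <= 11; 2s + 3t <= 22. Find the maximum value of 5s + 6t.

42

Relaxing integrality, the LP optimum is 44.85 at (s,t) = (0.846, 6.77), which is not an integer point.
(s,t)=(0,7): 5·0+1·7=7≤11, 2·0+3·7=21≤22, objective 42.
(s,t)=(1,6): 5·1+1·6=11≤11, 2·1+3·6=20≤22, objective 41.
(s,t)=(0,6): 5·0+1·6=6≤11, 2·0+3·6=18≤22, objective 36.
(s,t)=(1,5): 5·1+1·5=10≤11, 2·1+3·5=17≤22, objective 35.
No feasible integer point exceeds 42.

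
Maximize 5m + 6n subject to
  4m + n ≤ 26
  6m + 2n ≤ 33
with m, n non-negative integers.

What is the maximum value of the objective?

The continuous relaxation peaks at (0, 16.5) with value 99.00; rounding to a feasible lattice point costs some objective.
(m,n)=(0,16): 4·0+1·16=16≤26, 6·0+2·16=32≤33, objective 96.
(m,n)=(0,15): 4·0+1·15=15≤26, 6·0+2·15=30≤33, objective 90.
Maximum is 96 at (m,n)=(0,16).

96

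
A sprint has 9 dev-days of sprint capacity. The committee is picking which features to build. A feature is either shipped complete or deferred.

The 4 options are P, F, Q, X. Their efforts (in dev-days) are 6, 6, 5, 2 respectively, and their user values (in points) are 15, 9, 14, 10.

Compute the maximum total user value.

Allowing fractional choices, the relaxed optimum would be about 29.0, but features are indivisible.
P + X: effort 6 + 2 = 8 ≤ 9, user value 15 + 10 = 25.
Q + X: effort 5 + 2 = 7 ≤ 9, user value 14 + 10 = 24.
Best is P and X with total user value 25.

25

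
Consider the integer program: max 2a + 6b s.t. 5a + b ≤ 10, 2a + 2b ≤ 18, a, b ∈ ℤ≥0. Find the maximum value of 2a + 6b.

54

(a,b)=(0,9): 5·0+1·9=9≤10, 2·0+2·9=18≤18, objective 54.
(a,b)=(0,8): 5·0+1·8=8≤10, 2·0+2·8=16≤18, objective 48.
No feasible integer point exceeds 54.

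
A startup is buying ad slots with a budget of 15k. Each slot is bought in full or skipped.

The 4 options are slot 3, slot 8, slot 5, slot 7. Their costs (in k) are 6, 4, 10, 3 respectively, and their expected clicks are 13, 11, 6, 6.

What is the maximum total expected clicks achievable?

This is an integer program with binary decision variables.
slot 3 + slot 8: cost 6 + 4 = 10 ≤ 15, expected clicks 13 + 11 = 24.
slot 3 + slot 7: cost 6 + 3 = 9 ≤ 15, expected clicks 13 + 6 = 19.
slot 3 + slot 8 + slot 7: cost 6 + 4 + 3 = 13 ≤ 15, expected clicks 13 + 11 + 6 = 30.
Best is slot 3, slot 8, and slot 7 with total expected clicks 30.

30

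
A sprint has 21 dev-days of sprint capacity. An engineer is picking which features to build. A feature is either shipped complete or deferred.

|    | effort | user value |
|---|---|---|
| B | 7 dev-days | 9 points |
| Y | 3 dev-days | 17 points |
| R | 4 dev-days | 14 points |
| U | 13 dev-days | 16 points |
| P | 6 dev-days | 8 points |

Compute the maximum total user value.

Allowing fractional choices, the relaxed optimum would be about 49.2, but features are indivisible.
Y + R + U: effort 3 + 4 + 13 = 20 ≤ 21, user value 17 + 14 + 16 = 47.
B + Y + R + P: effort 7 + 3 + 4 + 6 = 20 ≤ 21, user value 9 + 17 + 14 + 8 = 48.
Best is B, Y, R, and P with total user value 48.

48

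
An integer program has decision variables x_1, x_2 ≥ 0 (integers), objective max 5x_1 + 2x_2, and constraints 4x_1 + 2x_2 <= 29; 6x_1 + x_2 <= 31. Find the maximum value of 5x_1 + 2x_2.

32

(x_1,x_2)=(4,6): 4·4+2·6=28≤29, 6·4+1·6=30≤31, objective 32.
(x_1,x_2)=(4,5): 4·4+2·5=26≤29, 6·4+1·5=29≤31, objective 30.
(x_1,x_2)=(3,7): 4·3+2·7=26≤29, 6·3+1·7=25≤31, objective 29.
The best lattice point is (4,6), giving 32.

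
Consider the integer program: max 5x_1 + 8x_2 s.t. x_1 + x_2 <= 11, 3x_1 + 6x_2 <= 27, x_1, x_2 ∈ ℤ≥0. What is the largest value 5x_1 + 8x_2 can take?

(x_1,x_2)=(9,0) is feasible, giving 45.
(x_1,x_2)=(8,0) is feasible, giving 40.
Maximum is 45 at (x_1,x_2)=(9,0).

45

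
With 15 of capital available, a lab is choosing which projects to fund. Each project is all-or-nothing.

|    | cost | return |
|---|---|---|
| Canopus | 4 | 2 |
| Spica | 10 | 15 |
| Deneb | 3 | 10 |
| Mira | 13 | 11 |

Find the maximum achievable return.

25

Treat it as a binary knapsack problem.
Allowing fractional choices, the relaxed optimum would be about 26.7, but projects are indivisible.
Spica + Deneb: cost 10 + 3 = 13 ≤ 15, return 15 + 10 = 25.
Canopus + Spica: cost 4 + 10 = 14 ≤ 15, return 2 + 15 = 17.
Spica: cost 10 ≤ 15, return 15.
Best is Spica and Deneb with total return 25.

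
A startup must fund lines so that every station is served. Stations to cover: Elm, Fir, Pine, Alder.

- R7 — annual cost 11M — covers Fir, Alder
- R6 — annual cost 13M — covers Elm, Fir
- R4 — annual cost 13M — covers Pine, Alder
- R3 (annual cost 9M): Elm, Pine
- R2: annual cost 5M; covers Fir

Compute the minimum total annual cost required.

The greedy cost-per-new-station heuristic would pick R3, R2, and R7 for 25, but a cheaper cover exists.
Choose R7 and R3: together they cover Elm, Fir, Pine, Alder — every station.
Total annual cost: 11 + 9 = 20.
No cover costs less than 20.

20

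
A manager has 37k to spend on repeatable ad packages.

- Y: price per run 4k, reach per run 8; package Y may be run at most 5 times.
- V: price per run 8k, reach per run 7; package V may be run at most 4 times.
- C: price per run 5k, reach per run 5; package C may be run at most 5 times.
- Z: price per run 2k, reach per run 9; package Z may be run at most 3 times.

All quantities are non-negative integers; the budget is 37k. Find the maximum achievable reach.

This is a bounded integer knapsack.
Z has the best ratio (9/2); taking only Z gives at most 3×9 = 27 (stopped by the supply cap of 3).
Mixing does better — 5×Y, 2×C, and 3×Z: price 36 ≤ 37, reach 5·8 + 2·5 + 3·9 = 77.

77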